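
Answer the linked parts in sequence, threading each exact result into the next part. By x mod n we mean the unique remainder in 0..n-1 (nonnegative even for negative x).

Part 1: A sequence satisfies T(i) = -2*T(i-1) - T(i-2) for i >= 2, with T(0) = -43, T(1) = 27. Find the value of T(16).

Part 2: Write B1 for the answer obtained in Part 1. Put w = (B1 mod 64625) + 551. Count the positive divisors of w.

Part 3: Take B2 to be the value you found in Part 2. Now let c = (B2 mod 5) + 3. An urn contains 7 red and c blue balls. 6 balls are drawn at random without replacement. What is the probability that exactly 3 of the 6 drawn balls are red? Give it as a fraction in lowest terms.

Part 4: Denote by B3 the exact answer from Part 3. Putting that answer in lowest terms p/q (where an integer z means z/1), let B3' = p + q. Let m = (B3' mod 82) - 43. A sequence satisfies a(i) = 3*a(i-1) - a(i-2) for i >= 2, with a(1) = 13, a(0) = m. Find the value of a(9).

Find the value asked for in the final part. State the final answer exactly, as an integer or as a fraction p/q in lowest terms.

Part 1: T(2) = -2*(27) - 1*(-43) = -11; iterating: T(2)=-11, T(3)=-5, T(4)=21, T(5)=-37, T(6)=53, T(7)=-69, T(8)=85, T(9)=-101, T(10)=117, T(11)=-133, T(12)=149, T(13)=-165, T(14)=181, T(15)=-197, T(16)=213; answer 213
Part 2: B1 = 213; w = 764; 764 = 2^2 * 191; number of divisors = (2+1) * (1+1) = 6; answer 6
Part 3: B2 = 6; c = 4; total draws C(11,6) = 462; favorable C(7,3)*C(4,3) = 140; P = 10/33; answer 10/33
Part 4: B3 = 10/33; threaded value p + q = 43; m = 0; a(2) = 3*(13) - 1*(0) = 39; iterating: a(2)=39, a(3)=104, a(4)=273, a(5)=715, a(6)=1872, a(7)=4901, a(8)=12831, a(9)=33592; answer 33592

33592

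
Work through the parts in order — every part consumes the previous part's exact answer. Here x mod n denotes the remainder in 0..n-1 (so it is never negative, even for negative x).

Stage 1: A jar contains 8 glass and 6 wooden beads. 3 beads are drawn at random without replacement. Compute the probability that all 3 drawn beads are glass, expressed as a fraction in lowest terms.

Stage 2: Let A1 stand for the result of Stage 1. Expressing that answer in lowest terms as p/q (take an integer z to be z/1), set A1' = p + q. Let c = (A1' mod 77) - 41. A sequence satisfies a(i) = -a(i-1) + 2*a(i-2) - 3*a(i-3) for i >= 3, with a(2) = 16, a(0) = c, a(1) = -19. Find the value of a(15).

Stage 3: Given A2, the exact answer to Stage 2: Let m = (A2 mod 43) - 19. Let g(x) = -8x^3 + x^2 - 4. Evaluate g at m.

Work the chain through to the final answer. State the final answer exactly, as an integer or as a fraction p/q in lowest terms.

Stage 1: total draws C(14,3) = 364; favorable C(8,3) = 56; P = 2/13; answer 2/13
Stage 2: A1 = 2/13; threaded value p + q = 15; c = -26; a(3) = -1*(16) + 2*(-19) - 3*(-26) = 24; iterating: a(3)=24, a(4)=65, a(5)=-65, a(6)=123, a(7)=-448, a(8)=889, a(9)=-2154, a(10)=5276, a(11)=-12251, a(12)=29265, a(13)=-69595, a(14)=164878, a(15)=-391863; answer -391863
Stage 3: A2 = -391863; m = 20; -8*(20)^3 + 1*(20)^2 - 4 = (-64000) + (400) + (-4) = -63604; answer -63604

-63604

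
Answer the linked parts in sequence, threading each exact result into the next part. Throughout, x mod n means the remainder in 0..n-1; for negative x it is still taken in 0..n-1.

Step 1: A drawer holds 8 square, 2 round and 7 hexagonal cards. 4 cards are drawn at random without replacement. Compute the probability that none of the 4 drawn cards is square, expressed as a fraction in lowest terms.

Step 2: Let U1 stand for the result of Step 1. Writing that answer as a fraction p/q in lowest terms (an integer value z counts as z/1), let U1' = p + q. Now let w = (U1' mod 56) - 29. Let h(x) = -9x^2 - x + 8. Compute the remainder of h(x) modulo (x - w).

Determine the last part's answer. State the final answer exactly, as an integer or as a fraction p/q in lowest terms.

Step 1: total draws C(17,4) = 2380; favorable C(9,4) = 126; P = 9/170; answer 9/170
Step 2: U1 = 9/170; threaded value p + q = 179; w = -18; remainder = value at the root: -9*(-18)^2 - 1*(-18)^1 + 8 = (-2916) + (18) + (8) = -2890; answer -2890

-2890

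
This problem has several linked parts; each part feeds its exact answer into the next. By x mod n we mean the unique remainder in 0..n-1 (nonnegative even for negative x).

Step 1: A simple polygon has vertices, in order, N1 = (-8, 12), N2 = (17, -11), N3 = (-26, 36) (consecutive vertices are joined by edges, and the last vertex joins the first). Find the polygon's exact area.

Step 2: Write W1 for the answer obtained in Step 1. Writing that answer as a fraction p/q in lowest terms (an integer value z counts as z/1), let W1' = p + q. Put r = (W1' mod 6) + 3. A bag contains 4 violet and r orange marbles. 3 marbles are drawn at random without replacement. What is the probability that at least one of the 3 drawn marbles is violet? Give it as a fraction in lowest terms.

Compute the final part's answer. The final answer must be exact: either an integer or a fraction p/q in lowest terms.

Step 1: cross terms: (-8*-11 - 17*12)=-116, (17*36 - -26*-11)=326, (-26*12 - -8*36)=-24; twice the area = |186| = 186; area = 93; answer 93
Step 2: W1 = 93; threaded value p + q = 94; r = 7; total draws C(11,3) = 165; complement C(7,3) = 35; favorable 165 - 35 = 130; P = 26/33; answer 26/33

26/33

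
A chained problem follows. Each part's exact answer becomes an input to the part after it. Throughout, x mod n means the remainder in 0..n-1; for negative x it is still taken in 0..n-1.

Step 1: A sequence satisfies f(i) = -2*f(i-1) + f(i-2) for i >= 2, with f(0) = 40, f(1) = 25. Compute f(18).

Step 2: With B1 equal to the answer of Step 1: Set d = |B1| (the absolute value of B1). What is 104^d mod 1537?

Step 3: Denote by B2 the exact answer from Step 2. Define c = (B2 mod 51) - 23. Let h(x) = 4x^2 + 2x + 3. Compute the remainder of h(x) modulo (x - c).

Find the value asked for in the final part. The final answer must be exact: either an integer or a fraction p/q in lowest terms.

Step 1: f(2) = -2*(25) + 1*(40) = -10; iterating: f(2)=-10, f(3)=45, f(4)=-100, f(5)=245, f(6)=-590, f(7)=1425, f(8)=-3440, f(9)=8305, f(10)=-20050, f(11)=48405, f(12)=-116860, f(13)=282125, f(14)=-681110, f(15)=1644345, f(16)=-3969800, f(17)=9583945, f(18)=-23137690; answer -23137690
Step 2: B1 = -23137690; d = 23137690; squarings mod 1537: 104^1=104, 104^2=57, 104^4=175, 104^8=1422, 104^16=929, 104^32=784, 104^64=1393, 104^128=755, 104^256=1335, 104^512=842, 104^1024=407, 104^2048=1190, 104^4096=523, 104^8192=1480, 104^16384=175, 104^32768=1422, 104^65536=929, 104^131072=784, 104^262144=1393, 104^524288=755, 104^1048576=1335, 104^2097152=842, 104^4194304=407, 104^8388608=1190, 104^16777216=523; 104^23137690 = 104^2 * 104^8 * 104^16 * 104^128 * 104^256 * 104^1024 * 104^2048 * 104^65536 * 104^2097152 * 104^4194304 * 104^16777216 = 1362 (mod 1537); answer 1362
Step 3: B2 = 1362; c = 13; remainder = value at the root: 4*(13)^2 + 2*(13)^1 + 3 = (676) + (26) + (3) = 705; answer 705

705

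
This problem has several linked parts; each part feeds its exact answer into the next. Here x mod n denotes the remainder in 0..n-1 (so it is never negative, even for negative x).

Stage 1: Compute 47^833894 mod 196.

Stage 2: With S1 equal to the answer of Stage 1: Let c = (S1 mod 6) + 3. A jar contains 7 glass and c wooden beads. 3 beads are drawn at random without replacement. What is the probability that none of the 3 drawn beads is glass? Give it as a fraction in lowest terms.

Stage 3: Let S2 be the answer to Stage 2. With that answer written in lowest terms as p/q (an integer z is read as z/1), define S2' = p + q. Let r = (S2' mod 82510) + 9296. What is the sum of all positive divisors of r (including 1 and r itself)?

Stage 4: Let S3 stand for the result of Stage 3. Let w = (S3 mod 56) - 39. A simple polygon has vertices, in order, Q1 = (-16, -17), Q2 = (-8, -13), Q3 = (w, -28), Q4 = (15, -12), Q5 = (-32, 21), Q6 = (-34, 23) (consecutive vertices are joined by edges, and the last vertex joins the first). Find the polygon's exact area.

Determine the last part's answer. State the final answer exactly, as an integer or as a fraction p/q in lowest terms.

774

Stage 1: squarings mod 196: 47^1=47, 47^2=53, 47^4=65, 47^8=109, 47^16=121, 47^32=137, 47^64=149, 47^128=53, 47^256=65, 47^512=109, 47^1024=121, 47^2048=137, 47^4096=149, 47^8192=53, 47^16384=65, 47^32768=109, 47^65536=121, 47^131072=137, 47^262144=149, 47^524288=53; 47^833894 = 47^2 * 47^4 * 47^32 * 47^64 * 47^256 * 47^2048 * 47^4096 * 47^8192 * 47^32768 * 47^262144 * 47^524288 = 81 (mod 196); answer 81
Stage 2: S1 = 81; c = 6; total draws C(13,3) = 286; favorable C(6,3) = 20; P = 10/143; answer 10/143
Stage 3: S2 = 10/143; threaded value p + q = 153; r = 9449; 9449 = 11 * 859; sigma = (1 + 11) * (1 + 859) = 12 * 860 = 10320; answer 10320
Stage 4: S3 = 10320; w = -23; cross terms: (-16*-13 - -8*-17)=72, (-8*-28 - -23*-13)=-75, (-23*-12 - 15*-28)=696, (15*21 - -32*-12)=-69, (-32*23 - -34*21)=-22, (-34*-17 - -16*23)=946; twice the area = |1548| = 1548; area = 774; answer 774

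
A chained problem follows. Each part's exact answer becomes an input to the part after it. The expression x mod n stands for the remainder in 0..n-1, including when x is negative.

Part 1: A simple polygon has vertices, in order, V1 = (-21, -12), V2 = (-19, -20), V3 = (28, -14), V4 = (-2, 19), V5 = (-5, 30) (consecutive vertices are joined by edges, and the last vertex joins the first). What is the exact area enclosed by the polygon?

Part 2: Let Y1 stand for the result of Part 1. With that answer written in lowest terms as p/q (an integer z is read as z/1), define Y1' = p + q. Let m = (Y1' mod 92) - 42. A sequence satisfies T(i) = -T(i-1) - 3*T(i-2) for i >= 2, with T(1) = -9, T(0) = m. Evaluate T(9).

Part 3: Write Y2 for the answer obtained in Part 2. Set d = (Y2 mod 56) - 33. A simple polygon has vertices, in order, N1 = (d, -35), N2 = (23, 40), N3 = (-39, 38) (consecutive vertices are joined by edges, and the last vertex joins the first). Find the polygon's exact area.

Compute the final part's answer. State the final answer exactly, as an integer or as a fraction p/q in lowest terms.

Part 1: cross terms: (-21*-20 - -19*-12)=192, (-19*-14 - 28*-20)=826, (28*19 - -2*-14)=504, (-2*30 - -5*19)=35, (-5*-12 - -21*30)=690; twice the area = |2247| = 2247; area = 2247/2; answer 2247/2
Part 2: Y1 = 2247/2; threaded value p + q = 2249; m = -1; T(2) = -1*(-9) - 3*(-1) = 12; iterating: T(2)=12, T(3)=15, T(4)=-51, T(5)=6, T(6)=147, T(7)=-165, T(8)=-276, T(9)=771; answer 771
Part 3: Y2 = 771; d = 10; cross terms: (10*40 - 23*-35)=1205, (23*38 - -39*40)=2434, (-39*-35 - 10*38)=985; twice the area = |4624| = 4624; area = 2312; answer 2312

2312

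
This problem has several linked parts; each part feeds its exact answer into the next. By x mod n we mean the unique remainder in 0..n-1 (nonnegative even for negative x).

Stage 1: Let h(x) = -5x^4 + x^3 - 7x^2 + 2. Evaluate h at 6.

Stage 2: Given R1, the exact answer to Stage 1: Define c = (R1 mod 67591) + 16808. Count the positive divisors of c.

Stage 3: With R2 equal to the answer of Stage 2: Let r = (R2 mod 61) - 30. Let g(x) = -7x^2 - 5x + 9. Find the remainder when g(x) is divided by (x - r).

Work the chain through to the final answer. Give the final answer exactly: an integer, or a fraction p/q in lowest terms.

Stage 1: -5*(6)^4 + 1*(6)^3 - 7*(6)^2 + 2 = (-6480) + (216) + (-252) + (2) = -6514; answer -6514
Stage 2: R1 = -6514; c = 77885; 77885 = 5 * 37 * 421; number of divisors = (1+1) * (1+1) * (1+1) = 8; answer 8
Stage 3: R2 = 8; r = -22; remainder = value at the root: -7*(-22)^2 - 5*(-22)^1 + 9 = (-3388) + (110) + (9) = -3269; answer -3269

-3269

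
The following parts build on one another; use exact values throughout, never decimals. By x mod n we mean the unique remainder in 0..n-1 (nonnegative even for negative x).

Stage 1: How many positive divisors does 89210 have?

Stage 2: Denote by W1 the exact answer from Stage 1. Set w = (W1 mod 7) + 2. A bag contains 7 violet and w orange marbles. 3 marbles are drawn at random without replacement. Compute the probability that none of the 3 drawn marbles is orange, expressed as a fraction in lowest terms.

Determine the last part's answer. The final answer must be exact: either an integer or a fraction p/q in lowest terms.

Stage 1: 89210 = 2 * 5 * 11 * 811; number of divisors = (1+1) * (1+1) * (1+1) * (1+1) = 16; answer 16
Stage 2: W1 = 16; w = 4; total draws C(11,3) = 165; favorable C(7,3) = 35; P = 7/33; answer 7/33

7/33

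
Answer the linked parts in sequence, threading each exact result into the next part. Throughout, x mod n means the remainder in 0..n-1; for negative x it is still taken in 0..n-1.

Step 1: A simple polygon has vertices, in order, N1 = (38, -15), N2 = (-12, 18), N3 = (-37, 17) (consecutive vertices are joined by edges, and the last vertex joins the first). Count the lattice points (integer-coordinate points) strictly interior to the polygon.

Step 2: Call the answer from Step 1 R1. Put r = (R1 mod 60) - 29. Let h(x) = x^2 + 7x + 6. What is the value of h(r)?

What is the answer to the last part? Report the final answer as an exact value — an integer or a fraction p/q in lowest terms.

Step 1: cross terms: (38*18 - -12*-15)=504, (-12*17 - -37*18)=462, (-37*-15 - 38*17)=-91; twice the area = |875| = 875; area = 875/2; boundary points = 1 + 1 + 1 = 3; strictly interior points = area - boundary/2 + 1 = 437; answer 437
Step 2: R1 = 437; r = -12; 1*(-12)^2 + 7*(-12)^1 + 6 = (144) + (-84) + (6) = 66; answer 66

66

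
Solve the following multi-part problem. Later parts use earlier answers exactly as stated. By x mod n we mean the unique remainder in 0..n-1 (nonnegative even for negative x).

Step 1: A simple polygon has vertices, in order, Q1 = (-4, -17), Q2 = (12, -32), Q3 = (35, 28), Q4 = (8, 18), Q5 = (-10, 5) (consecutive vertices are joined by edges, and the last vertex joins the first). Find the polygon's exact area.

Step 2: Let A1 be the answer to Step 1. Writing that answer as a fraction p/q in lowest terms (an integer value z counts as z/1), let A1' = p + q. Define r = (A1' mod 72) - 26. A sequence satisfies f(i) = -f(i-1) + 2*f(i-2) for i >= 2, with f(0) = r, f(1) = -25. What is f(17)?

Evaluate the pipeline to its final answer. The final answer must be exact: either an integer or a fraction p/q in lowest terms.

-262165

Step 1: cross terms: (-4*-32 - 12*-17)=332, (12*28 - 35*-32)=1456, (35*18 - 8*28)=406, (8*5 - -10*18)=220, (-10*-17 - -4*5)=190; twice the area = |2604| = 2604; area = 1302; answer 1302
Step 2: A1 = 1302; threaded value p + q = 1303; r = -19; f(2) = -1*(-25) + 2*(-19) = -13; iterating: f(2)=-13, f(3)=-37, f(4)=11, f(5)=-85, f(6)=107, f(7)=-277, f(8)=491, f(9)=-1045, f(10)=2027, f(11)=-4117, f(12)=8171, f(13)=-16405, f(14)=32747, f(15)=-65557, f(16)=131051, f(17)=-262165; answer -262165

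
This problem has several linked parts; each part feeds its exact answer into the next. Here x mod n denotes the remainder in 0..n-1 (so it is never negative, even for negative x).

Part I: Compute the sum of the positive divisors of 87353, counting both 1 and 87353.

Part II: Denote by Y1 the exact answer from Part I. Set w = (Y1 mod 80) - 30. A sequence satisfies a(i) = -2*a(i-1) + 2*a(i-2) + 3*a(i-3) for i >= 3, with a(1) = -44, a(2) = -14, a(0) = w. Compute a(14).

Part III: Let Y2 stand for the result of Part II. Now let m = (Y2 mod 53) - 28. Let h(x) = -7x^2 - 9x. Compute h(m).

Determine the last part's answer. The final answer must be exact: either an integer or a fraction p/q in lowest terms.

-1066

Part I: 87353 = 7 * 12479; sigma = (1 + 7) * (1 + 12479) = 8 * 12480 = 99840; answer 99840
Part II: Y1 = 99840; w = -30; a(3) = -2*(-14) + 2*(-44) + 3*(-30) = -150; iterating: a(3)=-150, a(4)=140, a(5)=-622, a(6)=1074, a(7)=-2972, a(8)=6226, a(9)=-15174, a(10)=33884, a(11)=-79438, a(12)=181122, a(13)=-419468, a(14)=962866; answer 962866
Part III: Y2 = 962866; m = -13; -7*(-13)^2 - 9*(-13)^1 = (-1183) + (117) = -1066; answer -1066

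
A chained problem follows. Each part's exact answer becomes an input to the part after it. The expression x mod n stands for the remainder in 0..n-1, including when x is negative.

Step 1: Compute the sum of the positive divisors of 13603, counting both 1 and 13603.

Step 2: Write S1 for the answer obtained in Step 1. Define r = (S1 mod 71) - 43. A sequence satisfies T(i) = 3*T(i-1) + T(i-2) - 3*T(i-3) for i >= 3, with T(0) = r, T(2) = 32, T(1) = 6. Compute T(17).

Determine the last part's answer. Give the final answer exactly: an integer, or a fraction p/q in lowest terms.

Step 1: 13603 = 61 * 223; sigma = (1 + 61) * (1 + 223) = 62 * 224 = 13888; answer 13888
Step 2: S1 = 13888; r = 0; T(3) = 3*(32) + 1*(6) - 3*(0) = 102; iterating: T(3)=102, T(4)=320, T(5)=966, T(6)=2912, T(7)=8742, T(8)=26240, T(9)=78726, T(10)=236192, T(11)=708582, T(12)=2125760, T(13)=6377286, T(14)=19131872, T(15)=57395622, T(16)=172186880, T(17)=516560646; answer 516560646

516560646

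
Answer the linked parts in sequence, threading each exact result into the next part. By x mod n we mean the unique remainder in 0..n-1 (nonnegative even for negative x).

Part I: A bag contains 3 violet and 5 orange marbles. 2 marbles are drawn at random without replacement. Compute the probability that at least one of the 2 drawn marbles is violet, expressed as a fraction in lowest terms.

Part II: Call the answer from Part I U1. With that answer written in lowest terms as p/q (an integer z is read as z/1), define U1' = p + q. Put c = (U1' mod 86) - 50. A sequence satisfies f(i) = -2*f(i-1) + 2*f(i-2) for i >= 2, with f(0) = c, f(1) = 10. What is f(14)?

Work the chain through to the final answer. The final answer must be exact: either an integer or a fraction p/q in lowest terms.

-11090816

Part I: total draws C(8,2) = 28; complement C(5,2) = 10; favorable 28 - 10 = 18; P = 9/14; answer 9/14
Part II: U1 = 9/14; threaded value p + q = 23; c = -27; f(2) = -2*(10) + 2*(-27) = -74; iterating: f(2)=-74, f(3)=168, f(4)=-484, f(5)=1304, f(6)=-3576, f(7)=9760, f(8)=-26672, f(9)=72864, f(10)=-199072, f(11)=543872, f(12)=-1485888, f(13)=4059520, f(14)=-11090816; answer -11090816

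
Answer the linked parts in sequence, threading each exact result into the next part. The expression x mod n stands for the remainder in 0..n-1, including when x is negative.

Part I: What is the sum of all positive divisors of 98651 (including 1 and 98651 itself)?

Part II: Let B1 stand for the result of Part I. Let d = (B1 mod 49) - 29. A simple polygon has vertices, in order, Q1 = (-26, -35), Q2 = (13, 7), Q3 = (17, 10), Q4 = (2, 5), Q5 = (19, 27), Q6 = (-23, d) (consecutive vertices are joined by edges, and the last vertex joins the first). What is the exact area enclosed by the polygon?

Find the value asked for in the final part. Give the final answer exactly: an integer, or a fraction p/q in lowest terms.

417

Part I: 98651 = 7 * 17 * 829; sigma = (1 + 7) * (1 + 17) * (1 + 829) = 8 * 18 * 830 = 119520; answer 119520
Part II: B1 = 119520; d = -20; cross terms: (-26*7 - 13*-35)=273, (13*10 - 17*7)=11, (17*5 - 2*10)=65, (2*27 - 19*5)=-41, (19*-20 - -23*27)=241, (-23*-35 - -26*-20)=285; twice the area = |834| = 834; area = 417; answer 417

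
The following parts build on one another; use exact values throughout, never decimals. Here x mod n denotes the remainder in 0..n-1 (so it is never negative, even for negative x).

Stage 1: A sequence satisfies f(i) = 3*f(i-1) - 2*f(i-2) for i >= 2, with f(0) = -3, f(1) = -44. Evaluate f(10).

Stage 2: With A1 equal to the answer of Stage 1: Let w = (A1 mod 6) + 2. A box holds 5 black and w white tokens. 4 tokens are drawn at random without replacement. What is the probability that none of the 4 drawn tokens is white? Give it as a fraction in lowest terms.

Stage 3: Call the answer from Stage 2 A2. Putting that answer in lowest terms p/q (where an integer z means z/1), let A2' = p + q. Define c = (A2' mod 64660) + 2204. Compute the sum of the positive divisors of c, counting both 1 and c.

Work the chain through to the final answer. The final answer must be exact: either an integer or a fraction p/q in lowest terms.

4480

Stage 1: f(2) = 3*(-44) - 2*(-3) = -126; iterating: f(2)=-126, f(3)=-290, f(4)=-618, f(5)=-1274, f(6)=-2586, f(7)=-5210, f(8)=-10458, f(9)=-20954, f(10)=-41946; answer -41946
Stage 2: A1 = -41946; w = 2; total draws C(7,4) = 35; favorable C(5,4) = 5; P = 1/7; answer 1/7
Stage 3: A2 = 1/7; threaded value p + q = 8; c = 2212; 2212 = 2^2 * 7 * 79; sigma = (1 + 2 + 4) * (1 + 7) * (1 + 79) = 7 * 8 * 80 = 4480; answer 4480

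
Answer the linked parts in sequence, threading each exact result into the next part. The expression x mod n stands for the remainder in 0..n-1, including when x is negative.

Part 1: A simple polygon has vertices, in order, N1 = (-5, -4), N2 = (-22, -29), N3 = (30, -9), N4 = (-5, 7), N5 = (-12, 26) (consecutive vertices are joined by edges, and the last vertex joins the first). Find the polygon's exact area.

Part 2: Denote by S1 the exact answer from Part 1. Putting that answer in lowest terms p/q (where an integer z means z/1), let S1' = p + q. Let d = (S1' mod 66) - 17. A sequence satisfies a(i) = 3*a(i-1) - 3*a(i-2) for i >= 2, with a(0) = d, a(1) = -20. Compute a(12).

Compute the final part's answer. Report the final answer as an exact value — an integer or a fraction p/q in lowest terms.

Part 1: cross terms: (-5*-29 - -22*-4)=57, (-22*-9 - 30*-29)=1068, (30*7 - -5*-9)=165, (-5*26 - -12*7)=-46, (-12*-4 - -5*26)=178; twice the area = |1422| = 1422; area = 711; answer 711
Part 2: S1 = 711; threaded value p + q = 712; d = 35; a(2) = 3*(-20) - 3*(35) = -165; iterating: a(2)=-165, a(3)=-435, a(4)=-810, a(5)=-1125, a(6)=-945, a(7)=540, a(8)=4455, a(9)=11745, a(10)=21870, a(11)=30375, a(12)=25515; answer 25515

25515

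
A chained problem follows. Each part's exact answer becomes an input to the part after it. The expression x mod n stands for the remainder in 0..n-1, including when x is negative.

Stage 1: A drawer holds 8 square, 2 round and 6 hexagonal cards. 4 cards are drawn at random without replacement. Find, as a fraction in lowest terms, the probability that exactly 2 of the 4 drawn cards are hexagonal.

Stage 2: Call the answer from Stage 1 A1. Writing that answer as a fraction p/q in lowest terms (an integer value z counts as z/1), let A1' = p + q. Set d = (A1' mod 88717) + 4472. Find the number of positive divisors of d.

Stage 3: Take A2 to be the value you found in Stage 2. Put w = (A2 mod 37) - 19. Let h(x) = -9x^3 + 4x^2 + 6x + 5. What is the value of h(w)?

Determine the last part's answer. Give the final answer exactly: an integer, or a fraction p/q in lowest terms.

Stage 1: total draws C(16,4) = 1820; favorable C(6,2)*C(10,2) = 675; P = 135/364; answer 135/364
Stage 2: A1 = 135/364; threaded value p + q = 499; d = 4971; 4971 = 3 * 1657; number of divisors = (1+1) * (1+1) = 4; answer 4
Stage 3: A2 = 4; w = -15; -9*(-15)^3 + 4*(-15)^2 + 6*(-15)^1 + 5 = (30375) + (900) + (-90) + (5) = 31190; answer 31190

31190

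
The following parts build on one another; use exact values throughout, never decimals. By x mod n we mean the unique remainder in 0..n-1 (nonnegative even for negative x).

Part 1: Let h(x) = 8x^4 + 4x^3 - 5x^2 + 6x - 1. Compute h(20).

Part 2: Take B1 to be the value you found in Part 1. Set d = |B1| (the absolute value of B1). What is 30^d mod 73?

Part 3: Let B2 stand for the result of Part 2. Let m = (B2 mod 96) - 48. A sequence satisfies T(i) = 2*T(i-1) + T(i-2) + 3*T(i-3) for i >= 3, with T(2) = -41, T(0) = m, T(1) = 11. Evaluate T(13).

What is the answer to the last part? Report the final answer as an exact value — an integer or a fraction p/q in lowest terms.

-3817274

Part 1: 8*(20)^4 + 4*(20)^3 - 5*(20)^2 + 6*(20)^1 - 1 = (1280000) + (32000) + (-2000) + (120) + (-1) = 1310119; answer 1310119
Part 2: B1 = 1310119; d = 1310119; squarings mod 73: 30^1=30, 30^2=24, 30^4=65, 30^8=64, 30^16=8, 30^32=64, 30^64=8, 30^128=64, 30^256=8, 30^512=64, 30^1024=8, 30^2048=64, 30^4096=8, 30^8192=64, 30^16384=8, 30^32768=64, 30^65536=8, 30^131072=64, 30^262144=8, 30^524288=64, 30^1048576=8; 30^1310119 = 30^1 * 30^2 * 30^4 * 30^32 * 30^128 * 30^256 * 30^1024 * 30^2048 * 30^4096 * 30^8192 * 30^16384 * 30^32768 * 30^65536 * 30^131072 * 30^1048576 = 7 (mod 73); answer 7
Part 3: B2 = 7; m = -41; T(3) = 2*(-41) + 1*(11) + 3*(-41) = -194; iterating: T(3)=-194, T(4)=-396, T(5)=-1109, T(6)=-3196, T(7)=-8689, T(8)=-23901, T(9)=-66079, T(10)=-182126, T(11)=-502034, T(12)=-1384431, T(13)=-3817274; answer -3817274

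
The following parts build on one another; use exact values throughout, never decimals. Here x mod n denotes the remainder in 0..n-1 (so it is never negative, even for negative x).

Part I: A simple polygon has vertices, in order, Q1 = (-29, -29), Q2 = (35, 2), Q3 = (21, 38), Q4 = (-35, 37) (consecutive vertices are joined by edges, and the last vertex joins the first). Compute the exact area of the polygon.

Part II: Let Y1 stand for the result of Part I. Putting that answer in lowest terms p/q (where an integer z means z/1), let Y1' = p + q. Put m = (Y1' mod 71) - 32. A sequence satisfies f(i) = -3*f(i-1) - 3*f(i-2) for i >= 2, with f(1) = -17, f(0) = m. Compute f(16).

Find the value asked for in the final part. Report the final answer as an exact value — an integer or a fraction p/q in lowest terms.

190269

Part I: cross terms: (-29*2 - 35*-29)=957, (35*38 - 21*2)=1288, (21*37 - -35*38)=2107, (-35*-29 - -29*37)=2088; twice the area = |6440| = 6440; area = 3220; answer 3220
Part II: Y1 = 3220; threaded value p + q = 3221; m = -6; f(2) = -3*(-17) - 3*(-6) = 69; iterating: f(2)=69, f(3)=-156, f(4)=261, f(5)=-315, f(6)=162, f(7)=459, f(8)=-1863, f(9)=4212, f(10)=-7047, f(11)=8505, f(12)=-4374, f(13)=-12393, f(14)=50301, f(15)=-113724, f(16)=190269; answer 190269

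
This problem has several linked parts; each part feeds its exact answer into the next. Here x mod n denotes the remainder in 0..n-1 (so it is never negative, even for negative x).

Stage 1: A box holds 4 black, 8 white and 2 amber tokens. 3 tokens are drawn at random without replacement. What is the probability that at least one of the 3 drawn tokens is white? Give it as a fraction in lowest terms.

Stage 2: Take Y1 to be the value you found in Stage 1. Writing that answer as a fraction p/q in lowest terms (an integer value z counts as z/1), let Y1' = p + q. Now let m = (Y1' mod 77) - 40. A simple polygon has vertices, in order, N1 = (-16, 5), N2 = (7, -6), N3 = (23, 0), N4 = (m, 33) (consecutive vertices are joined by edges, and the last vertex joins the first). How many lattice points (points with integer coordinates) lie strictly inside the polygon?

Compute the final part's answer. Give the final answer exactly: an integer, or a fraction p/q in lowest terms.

Stage 1: total draws C(14,3) = 364; complement C(6,3) = 20; favorable 364 - 20 = 344; P = 86/91; answer 86/91
Stage 2: Y1 = 86/91; threaded value p + q = 177; m = -17; cross terms: (-16*-6 - 7*5)=61, (7*0 - 23*-6)=138, (23*33 - -17*0)=759, (-17*5 - -16*33)=443; twice the area = |1401| = 1401; area = 1401/2; boundary points = 1 + 2 + 1 + 1 = 5; strictly interior points = area - boundary/2 + 1 = 699; answer 699

699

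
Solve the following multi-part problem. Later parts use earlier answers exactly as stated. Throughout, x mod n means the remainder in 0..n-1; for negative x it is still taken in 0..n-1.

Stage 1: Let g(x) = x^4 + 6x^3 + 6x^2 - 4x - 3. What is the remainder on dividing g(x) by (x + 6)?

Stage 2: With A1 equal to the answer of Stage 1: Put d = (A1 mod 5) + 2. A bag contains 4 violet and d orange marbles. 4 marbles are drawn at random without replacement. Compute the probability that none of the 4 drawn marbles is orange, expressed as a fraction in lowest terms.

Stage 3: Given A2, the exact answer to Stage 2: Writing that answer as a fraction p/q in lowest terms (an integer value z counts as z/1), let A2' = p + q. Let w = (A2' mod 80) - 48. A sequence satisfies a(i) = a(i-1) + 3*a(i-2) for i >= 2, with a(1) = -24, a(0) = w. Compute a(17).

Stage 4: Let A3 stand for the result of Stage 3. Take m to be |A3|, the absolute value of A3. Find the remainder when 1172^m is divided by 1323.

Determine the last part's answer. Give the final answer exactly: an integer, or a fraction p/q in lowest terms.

566

Stage 1: remainder = value at the root: 1*(-6)^4 + 6*(-6)^3 + 6*(-6)^2 - 4*(-6)^1 - 3 = (1296) + (-1296) + (216) + (24) + (-3) = 237; answer 237
Stage 2: A1 = 237; d = 4; total draws C(8,4) = 70; favorable C(4,4) = 1; P = 1/70; answer 1/70
Stage 3: A2 = 1/70; threaded value p + q = 71; w = 23; a(2) = 1*(-24) + 3*(23) = 45; iterating: a(2)=45, a(3)=-27, a(4)=108, a(5)=27, a(6)=351, a(7)=432, a(8)=1485, a(9)=2781, a(10)=7236, a(11)=15579, a(12)=37287, a(13)=84024, a(14)=195885, a(15)=447957, a(16)=1035612, a(17)=2379483; answer 2379483
Stage 4: A3 = 2379483; m = 2379483; squarings mod 1323: 1172^1=1172, 1172^2=310, 1172^4=844, 1172^8=562, 1172^16=970, 1172^32=247, 1172^64=151, 1172^128=310, 1172^256=844, 1172^512=562, 1172^1024=970, 1172^2048=247, 1172^4096=151, 1172^8192=310, 1172^16384=844, 1172^32768=562, 1172^65536=970, 1172^131072=247, 1172^262144=151, 1172^524288=310, 1172^1048576=844, 1172^2097152=562; 1172^2379483 = 1172^1 * 1172^2 * 1172^8 * 1172^16 * 1172^64 * 1172^128 * 1172^512 * 1172^1024 * 1172^2048 * 1172^16384 * 1172^262144 * 1172^2097152 = 566 (mod 1323); answer 566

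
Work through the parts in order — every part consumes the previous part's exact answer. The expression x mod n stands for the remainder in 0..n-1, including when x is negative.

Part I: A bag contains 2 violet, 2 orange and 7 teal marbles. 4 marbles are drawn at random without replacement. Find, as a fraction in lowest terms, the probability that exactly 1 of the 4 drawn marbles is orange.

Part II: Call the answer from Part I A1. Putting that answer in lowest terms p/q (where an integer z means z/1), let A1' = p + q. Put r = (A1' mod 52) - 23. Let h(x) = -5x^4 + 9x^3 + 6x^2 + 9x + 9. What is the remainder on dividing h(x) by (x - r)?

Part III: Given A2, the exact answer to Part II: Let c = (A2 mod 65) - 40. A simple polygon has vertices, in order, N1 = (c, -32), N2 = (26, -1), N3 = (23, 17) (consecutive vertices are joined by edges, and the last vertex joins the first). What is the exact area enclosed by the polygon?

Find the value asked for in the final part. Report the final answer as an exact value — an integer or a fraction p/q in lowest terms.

147/2

Part I: total draws C(11,4) = 330; favorable C(2,1)*C(9,3) = 168; P = 28/55; answer 28/55
Part II: A1 = 28/55; threaded value p + q = 83; r = 8; remainder = value at the root: -5*(8)^4 + 9*(8)^3 + 6*(8)^2 + 9*(8)^1 + 9 = (-20480) + (4608) + (384) + (72) + (9) = -15407; answer -15407
Part III: A2 = -15407; c = 23; cross terms: (23*-1 - 26*-32)=809, (26*17 - 23*-1)=465, (23*-32 - 23*17)=-1127; twice the area = |147| = 147; area = 147/2; answer 147/2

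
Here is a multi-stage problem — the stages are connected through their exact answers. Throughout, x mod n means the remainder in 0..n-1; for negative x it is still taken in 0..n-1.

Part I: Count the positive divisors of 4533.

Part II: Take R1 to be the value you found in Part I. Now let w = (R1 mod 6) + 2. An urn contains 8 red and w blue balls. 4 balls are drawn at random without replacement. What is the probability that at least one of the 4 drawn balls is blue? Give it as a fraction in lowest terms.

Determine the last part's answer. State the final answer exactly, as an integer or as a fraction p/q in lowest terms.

Part I: 4533 = 3 * 1511; number of divisors = (1+1) * (1+1) = 4; answer 4
Part II: R1 = 4; w = 6; total draws C(14,4) = 1001; complement C(8,4) = 70; favorable 1001 - 70 = 931; P = 133/143; answer 133/143

133/143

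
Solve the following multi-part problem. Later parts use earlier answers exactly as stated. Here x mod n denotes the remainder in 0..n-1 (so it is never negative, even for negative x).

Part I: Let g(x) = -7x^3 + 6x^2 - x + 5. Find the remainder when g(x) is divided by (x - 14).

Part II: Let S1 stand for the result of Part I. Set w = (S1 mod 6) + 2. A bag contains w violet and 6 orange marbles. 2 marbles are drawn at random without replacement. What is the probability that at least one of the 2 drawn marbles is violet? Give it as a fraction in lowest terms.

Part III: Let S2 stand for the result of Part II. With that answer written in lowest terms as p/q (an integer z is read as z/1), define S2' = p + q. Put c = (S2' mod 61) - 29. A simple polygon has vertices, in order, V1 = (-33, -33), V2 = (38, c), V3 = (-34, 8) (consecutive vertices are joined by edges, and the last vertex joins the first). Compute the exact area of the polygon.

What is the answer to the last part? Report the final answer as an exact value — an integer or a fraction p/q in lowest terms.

1467

Part I: remainder = value at the root: -7*(14)^3 + 6*(14)^2 - 1*(14)^1 + 5 = (-19208) + (1176) + (-14) + (5) = -18041; answer -18041
Part II: S1 = -18041; w = 3; total draws C(9,2) = 36; complement C(6,2) = 15; favorable 36 - 15 = 21; P = 7/12; answer 7/12
Part III: S2 = 7/12; threaded value p + q = 19; c = -10; cross terms: (-33*-10 - 38*-33)=1584, (38*8 - -34*-10)=-36, (-34*-33 - -33*8)=1386; twice the area = |2934| = 2934; area = 1467; answer 1467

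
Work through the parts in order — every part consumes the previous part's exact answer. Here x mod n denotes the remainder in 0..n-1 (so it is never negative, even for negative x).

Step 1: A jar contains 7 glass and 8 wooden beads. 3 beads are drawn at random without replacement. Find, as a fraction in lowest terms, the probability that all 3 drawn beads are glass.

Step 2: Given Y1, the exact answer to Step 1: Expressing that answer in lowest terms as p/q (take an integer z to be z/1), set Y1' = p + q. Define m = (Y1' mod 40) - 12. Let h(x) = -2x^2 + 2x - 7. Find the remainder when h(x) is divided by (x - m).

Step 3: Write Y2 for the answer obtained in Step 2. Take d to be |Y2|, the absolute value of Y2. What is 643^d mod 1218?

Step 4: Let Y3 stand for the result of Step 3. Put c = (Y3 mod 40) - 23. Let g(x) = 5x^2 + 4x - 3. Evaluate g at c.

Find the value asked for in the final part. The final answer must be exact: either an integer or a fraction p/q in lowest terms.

Step 1: total draws C(15,3) = 455; favorable C(7,3) = 35; P = 1/13; answer 1/13
Step 2: Y1 = 1/13; threaded value p + q = 14; m = 2; remainder = value at the root: -2*(2)^2 + 2*(2)^1 - 7 = (-8) + (4) + (-7) = -11; answer -11
Step 3: Y2 = -11; d = 11; squarings mod 1218: 643^1=643, 643^2=547, 643^4=799, 643^8=169; 643^11 = 643^1 * 643^2 * 643^8 = 13 (mod 1218); answer 13
Step 4: Y3 = 13; c = -10; 5*(-10)^2 + 4*(-10)^1 - 3 = (500) + (-40) + (-3) = 457; answer 457

457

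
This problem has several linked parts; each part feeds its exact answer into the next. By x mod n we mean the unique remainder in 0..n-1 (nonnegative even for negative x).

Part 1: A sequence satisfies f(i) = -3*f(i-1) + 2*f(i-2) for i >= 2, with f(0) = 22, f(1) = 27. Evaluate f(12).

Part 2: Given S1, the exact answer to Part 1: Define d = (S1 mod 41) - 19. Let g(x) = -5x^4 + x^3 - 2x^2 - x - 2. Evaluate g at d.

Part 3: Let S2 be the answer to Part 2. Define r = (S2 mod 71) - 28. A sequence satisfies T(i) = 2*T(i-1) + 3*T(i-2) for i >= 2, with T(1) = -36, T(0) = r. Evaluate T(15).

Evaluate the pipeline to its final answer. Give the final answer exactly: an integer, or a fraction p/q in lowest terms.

-215233596

Part 1: f(2) = -3*(27) + 2*(22) = -37; iterating: f(2)=-37, f(3)=165, f(4)=-569, f(5)=2037, f(6)=-7249, f(7)=25821, f(8)=-91961, f(9)=327525, f(10)=-1166497, f(11)=4154541, f(12)=-14796617; answer -14796617
Part 2: S1 = -14796617; d = 18; -5*(18)^4 + 1*(18)^3 - 2*(18)^2 - 1*(18)^1 - 2 = (-524880) + (5832) + (-648) + (-18) + (-2) = -519716; answer -519716
Part 3: S2 = -519716; r = -24; T(2) = 2*(-36) + 3*(-24) = -144; iterating: T(2)=-144, T(3)=-396, T(4)=-1224, T(5)=-3636, T(6)=-10944, T(7)=-32796, T(8)=-98424, T(9)=-295236, T(10)=-885744, T(11)=-2657196, T(12)=-7971624, T(13)=-23914836, T(14)=-71744544, T(15)=-215233596; answer -215233596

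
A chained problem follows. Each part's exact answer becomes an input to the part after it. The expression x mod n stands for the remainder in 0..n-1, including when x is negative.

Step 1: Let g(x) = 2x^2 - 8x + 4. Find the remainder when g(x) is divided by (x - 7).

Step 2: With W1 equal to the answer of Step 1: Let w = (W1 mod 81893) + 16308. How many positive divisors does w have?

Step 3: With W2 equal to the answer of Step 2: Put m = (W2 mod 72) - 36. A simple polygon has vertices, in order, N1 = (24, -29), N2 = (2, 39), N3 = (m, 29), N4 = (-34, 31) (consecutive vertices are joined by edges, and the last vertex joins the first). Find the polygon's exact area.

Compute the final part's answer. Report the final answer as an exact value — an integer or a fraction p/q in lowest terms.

1220

Step 1: remainder = value at the root: 2*(7)^2 - 8*(7)^1 + 4 = (98) + (-56) + (4) = 46; answer 46
Step 2: W1 = 46; w = 16354; 16354 = 2 * 13 * 17 * 37; number of divisors = (1+1) * (1+1) * (1+1) * (1+1) = 16; answer 16
Step 3: W2 = 16; m = -20; cross terms: (24*39 - 2*-29)=994, (2*29 - -20*39)=838, (-20*31 - -34*29)=366, (-34*-29 - 24*31)=242; twice the area = |2440| = 2440; area = 1220; answer 1220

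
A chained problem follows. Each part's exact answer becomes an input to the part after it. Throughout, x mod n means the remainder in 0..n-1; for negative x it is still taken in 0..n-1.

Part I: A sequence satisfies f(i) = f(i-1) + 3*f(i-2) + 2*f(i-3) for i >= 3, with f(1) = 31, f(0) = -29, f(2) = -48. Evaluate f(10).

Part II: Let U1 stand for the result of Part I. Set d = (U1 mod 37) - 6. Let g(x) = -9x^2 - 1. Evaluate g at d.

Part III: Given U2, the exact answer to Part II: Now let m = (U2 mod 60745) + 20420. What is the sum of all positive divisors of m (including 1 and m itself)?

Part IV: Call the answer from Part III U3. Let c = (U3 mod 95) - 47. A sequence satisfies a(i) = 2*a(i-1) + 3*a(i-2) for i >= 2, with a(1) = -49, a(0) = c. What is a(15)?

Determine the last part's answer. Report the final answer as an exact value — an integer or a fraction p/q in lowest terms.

Part I: f(3) = 1*(-48) + 3*(31) + 2*(-29) = -13; iterating: f(3)=-13, f(4)=-95, f(5)=-230, f(6)=-541, f(7)=-1421, f(8)=-3504, f(9)=-8849, f(10)=-22203; answer -22203
Part II: U1 = -22203; d = 28; -9*(28)^2 - 1 = (-7056) + (-1) = -7057; answer -7057
Part III: U2 = -7057; m = 74108; 74108 = 2^2 * 97 * 191; sigma = (1 + 2 + 4) * (1 + 97) * (1 + 191) = 7 * 98 * 192 = 131712; answer 131712
Part IV: U3 = 131712; c = -5; a(2) = 2*(-49) + 3*(-5) = -113; iterating: a(2)=-113, a(3)=-373, a(4)=-1085, a(5)=-3289, a(6)=-9833, a(7)=-29533, a(8)=-88565, a(9)=-265729, a(10)=-797153, a(11)=-2391493, a(12)=-7174445, a(13)=-21523369, a(14)=-64570073, a(15)=-193710253; answer -193710253

-193710253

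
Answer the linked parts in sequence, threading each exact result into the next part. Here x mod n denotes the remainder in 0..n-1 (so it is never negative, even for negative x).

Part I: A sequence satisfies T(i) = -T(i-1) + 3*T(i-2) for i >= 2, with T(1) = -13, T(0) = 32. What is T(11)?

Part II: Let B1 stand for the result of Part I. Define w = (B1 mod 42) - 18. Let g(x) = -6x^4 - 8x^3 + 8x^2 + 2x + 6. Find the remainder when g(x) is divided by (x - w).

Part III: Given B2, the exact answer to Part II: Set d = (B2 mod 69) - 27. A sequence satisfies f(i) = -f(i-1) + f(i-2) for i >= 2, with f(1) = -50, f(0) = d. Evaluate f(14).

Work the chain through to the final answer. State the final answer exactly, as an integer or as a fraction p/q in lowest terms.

Part I: T(2) = -1*(-13) + 3*(32) = 109; iterating: T(2)=109, T(3)=-148, T(4)=475, T(5)=-919, T(6)=2344, T(7)=-5101, T(8)=12133, T(9)=-27436, T(10)=63835, T(11)=-146143; answer -146143
Part II: B1 = -146143; w = -1; remainder = value at the root: -6*(-1)^4 - 8*(-1)^3 + 8*(-1)^2 + 2*(-1)^1 + 6 = (-6) + (8) + (8) + (-2) + (6) = 14; answer 14
Part III: B2 = 14; d = -13; f(2) = -1*(-50) + 1*(-13) = 37; iterating: f(2)=37, f(3)=-87, f(4)=124, f(5)=-211, f(6)=335, f(7)=-546, f(8)=881, f(9)=-1427, f(10)=2308, f(11)=-3735, f(12)=6043, f(13)=-9778, f(14)=15821; answer 15821

15821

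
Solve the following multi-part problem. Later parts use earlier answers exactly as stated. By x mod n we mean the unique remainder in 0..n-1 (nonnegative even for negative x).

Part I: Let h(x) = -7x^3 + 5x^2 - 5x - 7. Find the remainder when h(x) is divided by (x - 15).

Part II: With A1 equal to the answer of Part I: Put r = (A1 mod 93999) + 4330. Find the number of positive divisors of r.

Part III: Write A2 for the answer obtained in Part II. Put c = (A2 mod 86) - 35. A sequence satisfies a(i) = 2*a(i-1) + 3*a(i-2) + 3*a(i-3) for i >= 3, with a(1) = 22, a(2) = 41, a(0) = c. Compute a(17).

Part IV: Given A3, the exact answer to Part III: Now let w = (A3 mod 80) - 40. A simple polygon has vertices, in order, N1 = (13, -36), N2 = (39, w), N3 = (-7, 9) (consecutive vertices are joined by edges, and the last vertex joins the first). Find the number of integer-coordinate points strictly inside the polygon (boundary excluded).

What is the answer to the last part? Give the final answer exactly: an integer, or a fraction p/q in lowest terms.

Part I: remainder = value at the root: -7*(15)^3 + 5*(15)^2 - 5*(15)^1 - 7 = (-23625) + (1125) + (-75) + (-7) = -22582; answer -22582
Part II: A1 = -22582; r = 75747; 75747 = 3 * 7 * 3607; number of divisors = (1+1) * (1+1) * (1+1) = 8; answer 8
Part III: A2 = 8; c = -27; a(3) = 2*(41) + 3*(22) + 3*(-27) = 67; iterating: a(3)=67, a(4)=323, a(5)=970, a(6)=3110, a(7)=10099, a(8)=32438, a(9)=104503, a(10)=336617, a(11)=1084057, a(12)=3491474, a(13)=11244970, a(14)=36216533, a(15)=116642398, a(16)=375669305, a(17)=1209915403; answer 1209915403
Part IV: A3 = 1209915403; w = 3; cross terms: (13*3 - 39*-36)=1443, (39*9 - -7*3)=372, (-7*-36 - 13*9)=135; twice the area = |1950| = 1950; area = 975; boundary points = 13 + 2 + 5 = 20; strictly interior points = area - boundary/2 + 1 = 966; answer 966

966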